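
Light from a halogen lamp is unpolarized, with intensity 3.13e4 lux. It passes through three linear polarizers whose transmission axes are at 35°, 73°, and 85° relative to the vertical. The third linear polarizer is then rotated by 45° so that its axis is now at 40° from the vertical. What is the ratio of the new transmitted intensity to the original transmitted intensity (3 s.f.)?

I_new/I_old ≈ 0.735

Before rotation:
Unpolarized light through the first polarizer → I₁ = ½ I₀, now polarized at 35°.
I₂ = I₁ cos²(73° − 35°) = 0.5 I₀ · cos²(38°) = 0.3105 I₀.
I₃ = I₂ cos²(85° − 73°) = 0.3105 I₀ · cos²(12°) = 0.2971 I₀.
After rotation:
Unpolarized light through the first polarizer → I₁ = ½ I₀, now polarized at 35°.
I₂ = I₁ cos²(73° − 35°) = 0.5 I₀ · cos²(38°) = 0.3105 I₀.
I₃ = I₂ cos²(40° − 73°) = 0.3105 I₀ · cos²(33°) = 0.2184 I₀.
Ratio = 0.2184 / 0.2971 = 0.7351.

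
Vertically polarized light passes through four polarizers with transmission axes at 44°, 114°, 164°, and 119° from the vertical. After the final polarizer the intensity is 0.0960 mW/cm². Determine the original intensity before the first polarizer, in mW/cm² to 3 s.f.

I₀ ≈ 7.68 mW/cm²

By Malus's law, I₁ = I₀ cos²(44° − 0°) = I₀ cos²(44°) = 0.5174 I₀.
I₂ = I₁ cos²(114° − 44°) = 0.5174 I₀ · cos²(70°) = 0.06053 I₀.
I₃ = I₂ cos²(164° − 114°) = 0.06053 I₀ · cos²(50°) = 0.02501 I₀.
I₄ = I₃ cos²(119° − 164°) = 0.02501 I₀ · cos²(45°) = 0.0125 I₀.
So 0.0960 mW/cm² = 0.0125 I₀, giving I₀ = 0.0960/0.0125 = 7.677 mW/cm².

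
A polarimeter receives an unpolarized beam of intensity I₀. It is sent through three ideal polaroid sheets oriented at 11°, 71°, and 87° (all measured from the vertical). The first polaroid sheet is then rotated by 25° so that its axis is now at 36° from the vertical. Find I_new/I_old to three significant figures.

I_new/I_old ≈ 2.68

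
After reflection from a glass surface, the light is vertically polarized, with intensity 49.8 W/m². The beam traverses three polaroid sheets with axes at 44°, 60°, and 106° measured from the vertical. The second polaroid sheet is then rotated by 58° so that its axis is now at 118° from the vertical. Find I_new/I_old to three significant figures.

I_new/I_old ≈ 0.163

Before rotation:
By Malus's law, I₁ = I₀ cos²(44° − 0°) = I₀ cos²(44°) = 0.5174 I₀.
I₂ = I₁ cos²(60° − 44°) = 0.5174 I₀ · cos²(16°) = 0.4781 I₀.
I₃ = I₂ cos²(106° − 60°) = 0.4781 I₀ · cos²(46°) = 0.2307 I₀.
After rotation:
I₁ = I₀ cos²(44° − 0°) = I₀ cos²(44°) = 0.5174 I₀.
I₂ = I₁ cos²(118° − 44°) = 0.5174 I₀ · cos²(74°) = 0.03931 I₀.
I₃ = I₂ cos²(106° − 118°) = 0.03931 I₀ · cos²(12°) = 0.03761 I₀.
Ratio = 0.03761 / 0.2307 = 0.163.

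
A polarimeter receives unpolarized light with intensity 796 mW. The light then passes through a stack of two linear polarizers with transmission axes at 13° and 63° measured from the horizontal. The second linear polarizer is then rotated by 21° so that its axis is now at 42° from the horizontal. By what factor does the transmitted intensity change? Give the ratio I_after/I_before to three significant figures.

I_new/I_old ≈ 1.85

Before rotation:
Unpolarized light through the first polarizer → I₁ = ½ I₀, now polarized at 13°.
I₂ = I₁ cos²(63° − 13°) = 0.5 I₀ · cos²(50°) = 0.2066 I₀.
After rotation:
Unpolarized light through the first polarizer → I₁ = ½ I₀, now polarized at 13°.
I₂ = I₁ cos²(42° − 13°) = 0.5 I₀ · cos²(29°) = 0.3825 I₀.
Ratio = 0.3825 / 0.2066 = 1.851.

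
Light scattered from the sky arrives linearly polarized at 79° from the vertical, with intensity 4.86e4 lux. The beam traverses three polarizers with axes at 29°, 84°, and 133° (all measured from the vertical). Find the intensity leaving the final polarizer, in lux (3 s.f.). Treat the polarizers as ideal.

By Malus's law, I₁ = 4.86e4 lux · cos²(50°) = 2.008e+04 lux.
I₂ = I₁ · cos²(55°) = 2.008e+04 · 0.329 = 6606 lux.
I₃ = I₂ · cos²(49°) = 6606 · 0.4304 = 2843 lux.

I ≈ 2840 lux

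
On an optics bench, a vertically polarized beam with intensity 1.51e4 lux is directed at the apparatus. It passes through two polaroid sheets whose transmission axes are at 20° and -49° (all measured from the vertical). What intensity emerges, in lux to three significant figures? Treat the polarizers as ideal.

I₁ = 1.51e4 lux · cos²(20°) = 1.333e+04 lux.
I₂ = I₁ · cos²(69°) = 1.333e+04 · 0.1284 = 1712 lux.

I ≈ 1710 lux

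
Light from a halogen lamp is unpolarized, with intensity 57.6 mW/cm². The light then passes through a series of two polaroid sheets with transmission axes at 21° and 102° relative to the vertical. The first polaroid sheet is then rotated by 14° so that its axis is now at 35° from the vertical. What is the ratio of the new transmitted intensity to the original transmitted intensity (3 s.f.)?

Before rotation:
Unpolarized light through the first polarizer → I₁ = ½ I₀, now polarized at 21°.
I₂ = I₁ cos²(102° − 21°) = 0.5 I₀ · cos²(81°) = 0.01224 I₀.
After rotation:
Unpolarized light through the first polarizer → I₁ = ½ I₀, now polarized at 35°.
I₂ = I₁ cos²(102° − 35°) = 0.5 I₀ · cos²(67°) = 0.07634 I₀.
Ratio = 0.07634 / 0.01224 = 6.239.

I_new/I_old ≈ 6.24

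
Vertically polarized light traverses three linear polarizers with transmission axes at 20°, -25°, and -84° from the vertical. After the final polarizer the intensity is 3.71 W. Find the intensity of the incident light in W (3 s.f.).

By Malus's law, I₁ = I₀ cos²(20° − 0°) = I₀ cos²(20°) = 0.883 I₀.
I₂ = I₁ cos²(-25° − 20°) = 0.883 I₀ · cos²(45°) = 0.4415 I₀.
I₃ = I₂ cos²(-84° + 25°) = 0.4415 I₀ · cos²(59°) = 0.1171 I₀.
So 3.71 W = 0.1171 I₀, giving I₀ = 3.71/0.1171 = 31.68 W.

I₀ ≈ 31.7 W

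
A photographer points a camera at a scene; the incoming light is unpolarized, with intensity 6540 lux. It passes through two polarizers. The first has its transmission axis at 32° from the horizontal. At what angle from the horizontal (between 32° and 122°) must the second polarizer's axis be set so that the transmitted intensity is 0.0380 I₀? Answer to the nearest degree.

θ ≈ 106°

Unpolarized light through the first polarizer → I₁ = ½ I₀, now polarized at 32°.
Need I₂/I₀ = 0.038, so cos²(θ − 32°) = 0.038 / 0.5 = 0.076.
θ − 32° = arccos(√0.076) = 74.0°, giving θ ≈ 32 + 74.0 = 106.0°.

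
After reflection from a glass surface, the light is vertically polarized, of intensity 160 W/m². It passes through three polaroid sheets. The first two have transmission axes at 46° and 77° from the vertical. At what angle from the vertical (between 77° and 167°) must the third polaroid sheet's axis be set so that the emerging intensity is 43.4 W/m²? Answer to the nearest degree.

θ ≈ 106°

I₁ = I₀ cos²(46° − 0°) = I₀ cos²(46°) = 0.4826 I₀.
I₂ = I₁ cos²(77° − 46°) = 0.4826 I₀ · cos²(31°) = 0.3545 I₀.
Target fraction: 43.4 / 160 W/m² = 0.2712 of I₀.
Need I₃/I₀ = 0.2712, so cos²(θ − 77°) = 0.2712 / 0.3545 = 0.7651.
θ − 77° = arccos(√0.7651) = 29.0°, giving θ ≈ 77 + 29.0 = 106.0°.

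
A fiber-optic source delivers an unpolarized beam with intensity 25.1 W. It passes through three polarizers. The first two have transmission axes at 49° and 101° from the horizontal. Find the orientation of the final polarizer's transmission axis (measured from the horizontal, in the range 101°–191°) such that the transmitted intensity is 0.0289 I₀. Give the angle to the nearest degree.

θ ≈ 168°

Unpolarized light through the first polarizer → I₁ = ½ I₀, now polarized at 49°.
I₂ = I₁ cos²(101° − 49°) = 0.5 I₀ · cos²(52°) = 0.1895 I₀.
Need I₃/I₀ = 0.0289, so cos²(θ − 101°) = 0.0289 / 0.1895 = 0.1525.
θ − 101° = arccos(√0.1525) = 67.0°, giving θ ≈ 101 + 67.0 = 168.0°.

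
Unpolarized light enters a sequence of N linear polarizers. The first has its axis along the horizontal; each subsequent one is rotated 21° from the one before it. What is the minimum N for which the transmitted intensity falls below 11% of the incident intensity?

First polarizer halves the unpolarized light: factor 1/2.
Each further stage multiplies by cos²(21°) = 0.8716.
After N polarizers: T = 0.5·0.8716^(N−1). Require T < 0.11 ⇒ N−1 > ln(0.11/0.5)/ln(0.8716) = 11.02, so N−1 ≥ 12 and N = 13.
Check: N=13 gives T = 0.09608 < 0.11; N=12 gives T = 0.1102.

N = 13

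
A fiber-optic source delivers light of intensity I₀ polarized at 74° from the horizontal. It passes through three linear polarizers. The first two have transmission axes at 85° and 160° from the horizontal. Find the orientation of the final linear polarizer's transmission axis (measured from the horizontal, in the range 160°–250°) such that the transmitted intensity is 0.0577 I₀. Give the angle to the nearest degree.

θ ≈ 179°

By Malus's law, I₁ = I₀ cos²(85° − 74°) = I₀ cos²(11°) = 0.9636 I₀.
I₂ = I₁ cos²(160° − 85°) = 0.9636 I₀ · cos²(75°) = 0.06455 I₀.
Need I₃/I₀ = 0.0577, so cos²(θ − 160°) = 0.0577 / 0.06455 = 0.8939.
θ − 160° = arccos(√0.8939) = 19.0°, giving θ ≈ 160 + 19.0 = 179.0°.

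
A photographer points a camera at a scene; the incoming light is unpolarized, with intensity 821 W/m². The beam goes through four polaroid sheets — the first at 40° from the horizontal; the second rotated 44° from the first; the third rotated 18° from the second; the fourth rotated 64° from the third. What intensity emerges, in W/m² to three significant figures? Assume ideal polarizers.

Unpolarized light through the first polarizer → I₁ = 821 W/m²/2 = 410.5 W/m², polarized at 40°.
I₂ = I₁ · cos²(44°) = 410.5 · 0.5174 = 212.4 W/m².
I₃ = I₂ · cos²(18°) = 212.4 · 0.9045 = 192.1 W/m².
I₄ = I₃ · cos²(64°) = 192.1 · 0.1922 = 36.92 W/m².

I ≈ 36.9 W/m²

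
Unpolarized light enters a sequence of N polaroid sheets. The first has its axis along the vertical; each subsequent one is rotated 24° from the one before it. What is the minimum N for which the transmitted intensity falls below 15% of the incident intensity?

N = 8

First polarizer halves the unpolarized light: factor 1/2.
Each further stage multiplies by cos²(24°) = 0.8346.
After N polarizers: T = 0.5·0.8346^(N−1). Require T < 0.15 ⇒ N−1 > ln(0.15/0.5)/ln(0.8346) = 6.66, so N−1 ≥ 7 and N = 8.
Check: N=8 gives T = 0.141 < 0.15; N=7 gives T = 0.1689.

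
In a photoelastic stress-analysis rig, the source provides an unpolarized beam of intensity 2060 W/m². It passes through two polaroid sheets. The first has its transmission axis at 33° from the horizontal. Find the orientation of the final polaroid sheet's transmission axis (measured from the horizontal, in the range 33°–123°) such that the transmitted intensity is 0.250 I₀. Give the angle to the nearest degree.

θ ≈ 78°

Unpolarized light through the first polarizer → I₁ = ½ I₀, now polarized at 33°.
Need I₂/I₀ = 0.25, so cos²(θ − 33°) = 0.25 / 0.5 = 0.5.
θ − 33° = arccos(√0.5) = 45.0°, giving θ ≈ 33 + 45.0 = 78.0°.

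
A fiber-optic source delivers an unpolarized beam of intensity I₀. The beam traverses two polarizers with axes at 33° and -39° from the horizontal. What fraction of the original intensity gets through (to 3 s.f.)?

Unpolarized light through the first polarizer → I₁ = ½ I₀, now polarized at 33°.
I₂ = I₁ cos²(-39° − 33°) = 0.5 I₀ · cos²(72°) = 0.04775 I₀.
Transmitted fraction = 0.04775.

≈ 0.0477 I₀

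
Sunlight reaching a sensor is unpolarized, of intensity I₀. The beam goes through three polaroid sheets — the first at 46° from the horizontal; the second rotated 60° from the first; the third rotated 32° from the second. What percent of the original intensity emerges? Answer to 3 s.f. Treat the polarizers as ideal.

≈ 8.99%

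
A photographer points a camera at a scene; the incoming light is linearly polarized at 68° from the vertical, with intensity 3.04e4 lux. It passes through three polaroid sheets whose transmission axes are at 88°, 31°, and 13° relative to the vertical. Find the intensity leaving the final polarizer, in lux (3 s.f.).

By Malus's law, I₁ = 3.04e4 lux · cos²(20°) = 2.684e+04 lux.
I₂ = I₁ · cos²(57°) = 2.684e+04 · 0.2966 = 7963 lux.
I₃ = I₂ · cos²(18°) = 7963 · 0.9045 = 7202 lux.

I ≈ 7200 lux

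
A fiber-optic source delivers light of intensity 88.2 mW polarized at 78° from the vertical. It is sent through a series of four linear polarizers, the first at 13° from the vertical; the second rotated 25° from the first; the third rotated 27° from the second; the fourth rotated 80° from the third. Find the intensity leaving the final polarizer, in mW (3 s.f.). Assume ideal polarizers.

I₁ = 88.2 mW · cos²(65°) = 15.75 mW.
I₂ = I₁ · cos²(25°) = 15.75 · 0.8214 = 12.94 mW.
I₃ = I₂ · cos²(27°) = 12.94 · 0.7939 = 10.27 mW.
I₄ = I₃ · cos²(80°) = 10.27 · 0.03015 = 0.3098 mW.

I ≈ 0.310 mW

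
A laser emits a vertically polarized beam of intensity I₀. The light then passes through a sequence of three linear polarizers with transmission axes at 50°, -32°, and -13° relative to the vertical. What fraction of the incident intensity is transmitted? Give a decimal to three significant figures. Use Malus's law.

≈ 0.00715 I₀

By Malus's law, I₁ = I₀ cos²(50° − 0°) = I₀ cos²(50°) = 0.4132 I₀.
I₂ = I₁ cos²(-32° − 50°) = 0.4132 I₀ · cos²(82°) = 0.008003 I₀.
I₃ = I₂ cos²(-13° + 32°) = 0.008003 I₀ · cos²(19°) = 0.007155 I₀.
Transmitted fraction = 0.007155.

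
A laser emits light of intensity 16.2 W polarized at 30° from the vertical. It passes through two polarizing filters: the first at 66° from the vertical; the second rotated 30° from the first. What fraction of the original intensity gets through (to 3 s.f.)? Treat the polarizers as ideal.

I₁ = 16.2 W · cos²(36°) = 10.6 W.
I₂ = I₁ · cos²(30°) = 10.6 · 0.75 = 7.952 W.
Transmitted fraction = 0.4909.

I/I₀ ≈ 0.491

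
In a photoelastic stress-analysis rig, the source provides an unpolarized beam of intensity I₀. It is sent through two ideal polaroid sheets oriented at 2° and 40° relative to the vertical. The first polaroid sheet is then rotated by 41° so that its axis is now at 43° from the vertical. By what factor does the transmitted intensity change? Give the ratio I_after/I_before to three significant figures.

Before rotation:
Unpolarized light through the first polarizer → I₁ = ½ I₀, now polarized at 2°.
I₂ = I₁ cos²(40° − 2°) = 0.5 I₀ · cos²(38°) = 0.3105 I₀.
After rotation:
Unpolarized light through the first polarizer → I₁ = ½ I₀, now polarized at 43°.
I₂ = I₁ cos²(40° − 43°) = 0.5 I₀ · cos²(3°) = 0.4986 I₀.
Ratio = 0.4986 / 0.3105 = 1.606.

I_new/I_old ≈ 1.61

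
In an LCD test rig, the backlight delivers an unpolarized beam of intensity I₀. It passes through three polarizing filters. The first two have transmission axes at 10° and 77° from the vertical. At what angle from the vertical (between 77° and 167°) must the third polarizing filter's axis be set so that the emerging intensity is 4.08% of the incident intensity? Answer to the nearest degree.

Unpolarized light through the first polarizer → I₁ = ½ I₀, now polarized at 10°.
I₂ = I₁ cos²(77° − 10°) = 0.5 I₀ · cos²(67°) = 0.07634 I₀.
Need I₃/I₀ = 0.0408, so cos²(θ − 77°) = 0.0408 / 0.07634 = 0.5345.
θ − 77° = arccos(√0.5345) = 43.0°, giving θ ≈ 77 + 43.0 = 120.0°.

θ ≈ 120°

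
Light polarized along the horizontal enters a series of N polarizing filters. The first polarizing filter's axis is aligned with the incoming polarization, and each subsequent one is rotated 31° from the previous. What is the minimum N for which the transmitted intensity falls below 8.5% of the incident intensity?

First polarizer is aligned with the polarization: full transmission.
Each further stage multiplies by cos²(31°) = 0.7347.
After N polarizers: T = 0.7347^(N−1). Require T < 0.085 ⇒ N−1 > ln(0.085)/ln(0.7347) = 8.00, so N−1 ≥ 8 and N = 9.
Check: N=9 gives T = 0.08493 < 0.085; N=8 gives T = 0.1156.

N = 9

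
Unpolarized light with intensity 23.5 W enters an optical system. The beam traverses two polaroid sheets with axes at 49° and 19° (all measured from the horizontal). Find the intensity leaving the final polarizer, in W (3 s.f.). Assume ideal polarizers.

I ≈ 8.81 W

Unpolarized light through the first polarizer → I₁ = 23.5 W/2 = 11.75 W, polarized at 49°.
I₂ = I₁ · cos²(30°) = 11.75 · 0.75 = 8.813 W.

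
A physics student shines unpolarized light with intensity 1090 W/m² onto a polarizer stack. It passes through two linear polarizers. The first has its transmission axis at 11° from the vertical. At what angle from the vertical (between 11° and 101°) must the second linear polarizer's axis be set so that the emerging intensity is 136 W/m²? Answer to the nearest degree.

θ ≈ 71°

Unpolarized light through the first polarizer → I₁ = ½ I₀, now polarized at 11°.
Target fraction: 136 / 1090 W/m² = 0.1248 of I₀.
Need I₂/I₀ = 0.1248, so cos²(θ − 11°) = 0.1248 / 0.5 = 0.2495.
θ − 11° = arccos(√0.2495) = 60.0°, giving θ ≈ 11 + 60.0 = 71.0°.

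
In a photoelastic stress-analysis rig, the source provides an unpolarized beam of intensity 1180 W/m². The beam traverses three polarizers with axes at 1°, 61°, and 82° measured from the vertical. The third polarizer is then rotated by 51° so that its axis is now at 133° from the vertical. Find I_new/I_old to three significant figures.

I_new/I_old ≈ 0.110

Before rotation:
Unpolarized light through the first polarizer → I₁ = ½ I₀, now polarized at 1°.
I₂ = I₁ cos²(61° − 1°) = 0.5 I₀ · cos²(60°) = 0.125 I₀.
I₃ = I₂ cos²(82° − 61°) = 0.125 I₀ · cos²(21°) = 0.1089 I₀.
After rotation:
Unpolarized light through the first polarizer → I₁ = ½ I₀, now polarized at 1°.
I₂ = I₁ cos²(61° − 1°) = 0.5 I₀ · cos²(60°) = 0.125 I₀.
I₃ = I₂ cos²(133° − 61°) = 0.125 I₀ · cos²(72°) = 0.01194 I₀.
Ratio = 0.01194 / 0.1089 = 0.1096.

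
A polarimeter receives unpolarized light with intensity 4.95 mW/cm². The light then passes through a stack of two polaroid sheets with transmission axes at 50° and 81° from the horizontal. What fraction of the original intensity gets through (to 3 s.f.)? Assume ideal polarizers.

Unpolarized light through the first polarizer → I₁ = 4.95 mW/cm²/2 = 2.475 mW/cm², polarized at 50°.
I₂ = I₁ · cos²(31°) = 2.475 · 0.7347 = 1.818 mW/cm².
Transmitted fraction = 0.3674.

I/I₀ ≈ 0.367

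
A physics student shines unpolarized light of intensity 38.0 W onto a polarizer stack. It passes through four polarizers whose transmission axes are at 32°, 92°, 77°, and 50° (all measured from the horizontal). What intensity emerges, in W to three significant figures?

I ≈ 3.52 W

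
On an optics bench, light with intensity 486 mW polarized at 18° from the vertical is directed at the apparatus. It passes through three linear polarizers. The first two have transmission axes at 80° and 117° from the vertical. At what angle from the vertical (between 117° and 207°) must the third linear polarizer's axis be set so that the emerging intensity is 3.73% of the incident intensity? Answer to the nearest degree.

θ ≈ 176°

By Malus's law, I₁ = I₀ cos²(80° − 18°) = I₀ cos²(62°) = 0.2204 I₀.
I₂ = I₁ cos²(117° − 80°) = 0.2204 I₀ · cos²(37°) = 0.1406 I₀.
Need I₃/I₀ = 0.0373, so cos²(θ − 117°) = 0.0373 / 0.1406 = 0.2653.
θ − 117° = arccos(√0.2653) = 59.0°, giving θ ≈ 117 + 59.0 = 176.0°.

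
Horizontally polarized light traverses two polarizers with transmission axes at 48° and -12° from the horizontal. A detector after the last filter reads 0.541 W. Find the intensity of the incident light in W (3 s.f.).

I₀ ≈ 4.83 W

By Malus's law, I₁ = I₀ cos²(48° − 0°) = I₀ cos²(48°) = 0.4477 I₀.
I₂ = I₁ cos²(-12° − 48°) = 0.4477 I₀ · cos²(60°) = 0.1119 I₀.
So 0.541 W = 0.1119 I₀, giving I₀ = 0.541/0.1119 = 4.833 W.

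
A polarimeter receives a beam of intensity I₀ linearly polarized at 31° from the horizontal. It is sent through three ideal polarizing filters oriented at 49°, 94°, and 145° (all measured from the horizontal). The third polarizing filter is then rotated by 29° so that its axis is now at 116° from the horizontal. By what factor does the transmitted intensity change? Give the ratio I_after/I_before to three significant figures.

I_new/I_old ≈ 2.17

Before rotation:
I₁ = I₀ cos²(49° − 31°) = I₀ cos²(18°) = 0.9045 I₀.
I₂ = I₁ cos²(94° − 49°) = 0.9045 I₀ · cos²(45°) = 0.4523 I₀.
I₃ = I₂ cos²(145° − 94°) = 0.4523 I₀ · cos²(51°) = 0.1791 I₀.
After rotation:
I₁ = I₀ cos²(49° − 31°) = I₀ cos²(18°) = 0.9045 I₀.
I₂ = I₁ cos²(94° − 49°) = 0.9045 I₀ · cos²(45°) = 0.4523 I₀.
I₃ = I₂ cos²(116° − 94°) = 0.4523 I₀ · cos²(22°) = 0.3888 I₀.
Ratio = 0.3888 / 0.1791 = 2.171.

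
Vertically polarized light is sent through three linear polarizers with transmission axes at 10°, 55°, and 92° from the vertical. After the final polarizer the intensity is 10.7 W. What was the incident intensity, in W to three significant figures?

I₀ ≈ 34.6 W

By Malus's law, I₁ = I₀ cos²(10° − 0°) = I₀ cos²(10°) = 0.9698 I₀.
I₂ = I₁ cos²(55° − 10°) = 0.9698 I₀ · cos²(45°) = 0.4849 I₀.
I₃ = I₂ cos²(92° − 55°) = 0.4849 I₀ · cos²(37°) = 0.3093 I₀.
So 10.7 W = 0.3093 I₀, giving I₀ = 10.7/0.3093 = 34.6 W.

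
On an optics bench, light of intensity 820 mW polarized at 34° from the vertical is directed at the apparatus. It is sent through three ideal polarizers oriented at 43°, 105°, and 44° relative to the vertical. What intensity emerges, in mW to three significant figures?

I₁ = 820 mW · cos²(9°) = 799.9 mW.
I₂ = I₁ · cos²(62°) = 799.9 · 0.2204 = 176.3 mW.
I₃ = I₂ · cos²(61°) = 176.3 · 0.235 = 41.44 mW.

I ≈ 41.4 mW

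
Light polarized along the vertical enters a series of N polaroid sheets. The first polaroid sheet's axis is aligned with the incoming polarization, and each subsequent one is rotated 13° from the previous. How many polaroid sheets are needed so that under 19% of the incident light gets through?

N = 33

First polarizer is aligned with the polarization: full transmission.
Each further stage multiplies by cos²(13°) = 0.9494.
After N polarizers: T = 0.9494^(N−1). Require T < 0.19 ⇒ N−1 > ln(0.19)/ln(0.9494) = 31.98, so N−1 ≥ 32 and N = 33.
Check: N=33 gives T = 0.1898 < 0.19; N=32 gives T = 0.1999.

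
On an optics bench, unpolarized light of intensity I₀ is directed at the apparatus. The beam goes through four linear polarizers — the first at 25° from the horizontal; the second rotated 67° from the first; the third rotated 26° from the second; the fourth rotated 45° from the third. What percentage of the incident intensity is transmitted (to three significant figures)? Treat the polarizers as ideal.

≈ 3.08%

Unpolarized light through the first polarizer → I₁ = ½ I₀, now polarized at 25°.
I₂ = I₁ cos²(67°) = 0.5 · 0.1527 I₀ = 0.07634 I₀.
I₃ = I₂ cos²(26°) = 0.07634 · 0.8078 I₀ = 0.06167 I₀.
I₄ = I₃ cos²(45°) = 0.06167 · 0.5 I₀ = 0.03083 I₀.
That is 3.083% of the incident intensity.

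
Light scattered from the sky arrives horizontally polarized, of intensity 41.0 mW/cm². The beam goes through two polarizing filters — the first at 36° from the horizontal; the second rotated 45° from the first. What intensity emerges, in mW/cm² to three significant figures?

I₁ = 41.0 mW/cm² · cos²(36°) = 26.83 mW/cm².
I₂ = I₁ · cos²(45°) = 26.83 · 0.5 = 13.42 mW/cm².

I ≈ 13.4 mW/cm²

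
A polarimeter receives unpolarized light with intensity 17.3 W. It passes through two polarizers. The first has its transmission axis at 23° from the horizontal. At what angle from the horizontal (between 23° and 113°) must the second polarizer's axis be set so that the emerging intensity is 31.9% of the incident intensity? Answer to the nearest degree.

θ ≈ 60°

Unpolarized light through the first polarizer → I₁ = ½ I₀, now polarized at 23°.
Need I₂/I₀ = 0.319, so cos²(θ − 23°) = 0.319 / 0.5 = 0.638.
θ − 23° = arccos(√0.638) = 37.0°, giving θ ≈ 23 + 37.0 = 60.0°.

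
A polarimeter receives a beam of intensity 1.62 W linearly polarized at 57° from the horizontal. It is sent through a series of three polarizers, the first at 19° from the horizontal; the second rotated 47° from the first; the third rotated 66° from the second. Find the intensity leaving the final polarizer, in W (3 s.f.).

I ≈ 0.0774 W

I₁ = 1.62 W · cos²(38°) = 1.006 W.
I₂ = I₁ · cos²(47°) = 1.006 · 0.4651 = 0.4679 W.
I₃ = I₂ · cos²(66°) = 0.4679 · 0.1654 = 0.07741 W.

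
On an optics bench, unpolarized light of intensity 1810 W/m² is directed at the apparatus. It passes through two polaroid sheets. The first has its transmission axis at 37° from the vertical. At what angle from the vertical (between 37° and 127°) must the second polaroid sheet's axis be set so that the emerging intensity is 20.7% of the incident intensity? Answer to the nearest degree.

θ ≈ 87°

Unpolarized light through the first polarizer → I₁ = ½ I₀, now polarized at 37°.
Need I₂/I₀ = 0.207, so cos²(θ − 37°) = 0.207 / 0.5 = 0.414.
θ − 37° = arccos(√0.414) = 50.0°, giving θ ≈ 37 + 50.0 = 87.0°.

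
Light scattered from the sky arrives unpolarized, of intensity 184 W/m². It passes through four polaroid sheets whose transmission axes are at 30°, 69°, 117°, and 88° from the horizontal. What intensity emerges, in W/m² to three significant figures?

I ≈ 19.0 W/m²

Unpolarized light through the first polarizer → I₁ = 184 W/m²/2 = 92 W/m², polarized at 30°.
I₂ = I₁ · cos²(39°) = 92 · 0.604 = 55.56 W/m².
I₃ = I₂ · cos²(48°) = 55.56 · 0.4477 = 24.88 W/m².
I₄ = I₃ · cos²(29°) = 24.88 · 0.765 = 19.03 W/m².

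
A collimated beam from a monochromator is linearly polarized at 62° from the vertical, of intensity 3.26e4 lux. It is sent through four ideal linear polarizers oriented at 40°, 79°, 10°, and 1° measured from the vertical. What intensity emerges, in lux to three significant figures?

I ≈ 2120 lux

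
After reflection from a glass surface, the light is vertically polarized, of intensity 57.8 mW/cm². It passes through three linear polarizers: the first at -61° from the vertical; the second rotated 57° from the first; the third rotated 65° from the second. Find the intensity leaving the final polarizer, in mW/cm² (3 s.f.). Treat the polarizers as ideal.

I ≈ 0.720 mW/cm²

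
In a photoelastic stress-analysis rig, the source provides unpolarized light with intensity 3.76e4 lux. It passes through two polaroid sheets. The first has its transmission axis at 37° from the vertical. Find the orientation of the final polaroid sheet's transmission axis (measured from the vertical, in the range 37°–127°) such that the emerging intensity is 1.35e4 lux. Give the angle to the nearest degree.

θ ≈ 69°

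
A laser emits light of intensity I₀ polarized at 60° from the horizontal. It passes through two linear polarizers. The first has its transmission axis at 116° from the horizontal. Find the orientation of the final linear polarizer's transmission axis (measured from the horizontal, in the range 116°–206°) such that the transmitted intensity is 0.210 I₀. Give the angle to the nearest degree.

θ ≈ 151°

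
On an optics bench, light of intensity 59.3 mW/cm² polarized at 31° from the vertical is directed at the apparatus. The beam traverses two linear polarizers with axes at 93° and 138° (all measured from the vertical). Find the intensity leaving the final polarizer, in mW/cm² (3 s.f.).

I₁ = 59.3 mW/cm² · cos²(62°) = 13.07 mW/cm².
I₂ = I₁ · cos²(45°) = 13.07 · 0.5 = 6.535 mW/cm².

I ≈ 6.53 mW/cm²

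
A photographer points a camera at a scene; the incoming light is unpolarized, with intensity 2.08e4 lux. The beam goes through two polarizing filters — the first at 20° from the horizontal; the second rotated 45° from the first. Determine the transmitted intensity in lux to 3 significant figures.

Unpolarized light through the first polarizer → I₁ = 2.08e4 lux/2 = 1.04e+04 lux, polarized at 20°.
I₂ = I₁ · cos²(45°) = 1.04e+04 · 0.5 = 5200 lux.

I ≈ 5200 lux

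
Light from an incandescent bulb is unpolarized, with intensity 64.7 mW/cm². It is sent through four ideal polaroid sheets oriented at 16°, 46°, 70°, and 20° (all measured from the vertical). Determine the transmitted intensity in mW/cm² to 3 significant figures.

Unpolarized light through the first polarizer → I₁ = 64.7 mW/cm²/2 = 32.35 mW/cm², polarized at 16°.
I₂ = I₁ · cos²(30°) = 32.35 · 0.75 = 24.26 mW/cm².
I₃ = I₂ · cos²(24°) = 24.26 · 0.8346 = 20.25 mW/cm².
I₄ = I₃ · cos²(50°) = 20.25 · 0.4132 = 8.366 mW/cm².

I ≈ 8.37 mW/cm²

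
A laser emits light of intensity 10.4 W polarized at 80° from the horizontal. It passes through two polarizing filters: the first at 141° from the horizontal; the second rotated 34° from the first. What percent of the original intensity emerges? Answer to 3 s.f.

I₁ = 10.4 W · cos²(61°) = 2.444 W.
I₂ = I₁ · cos²(34°) = 2.444 · 0.6873 = 1.68 W.
That is 16.15% of the incident intensity.

≈ 16.2%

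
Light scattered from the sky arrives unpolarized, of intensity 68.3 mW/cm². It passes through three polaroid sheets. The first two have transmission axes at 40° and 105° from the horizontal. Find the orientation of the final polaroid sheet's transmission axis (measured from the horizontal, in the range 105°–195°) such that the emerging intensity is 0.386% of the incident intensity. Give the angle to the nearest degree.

Unpolarized light through the first polarizer → I₁ = ½ I₀, now polarized at 40°.
I₂ = I₁ cos²(105° − 40°) = 0.5 I₀ · cos²(65°) = 0.0893 I₀.
Need I₃/I₀ = 0.00386, so cos²(θ − 105°) = 0.00386 / 0.0893 = 0.04322.
θ − 105° = arccos(√0.04322) = 78.0°, giving θ ≈ 105 + 78.0 = 183.0°.

θ ≈ 183°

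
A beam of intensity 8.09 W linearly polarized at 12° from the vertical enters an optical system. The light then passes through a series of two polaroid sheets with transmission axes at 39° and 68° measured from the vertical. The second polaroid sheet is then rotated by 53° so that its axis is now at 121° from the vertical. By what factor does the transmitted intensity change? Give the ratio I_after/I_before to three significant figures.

Before rotation:
I₁ = I₀ cos²(39° − 12°) = I₀ cos²(27°) = 0.7939 I₀.
I₂ = I₁ cos²(68° − 39°) = 0.7939 I₀ · cos²(29°) = 0.6073 I₀.
After rotation:
I₁ = I₀ cos²(39° − 12°) = I₀ cos²(27°) = 0.7939 I₀.
I₂ = I₁ cos²(121° − 39°) = 0.7939 I₀ · cos²(82°) = 0.01538 I₀.
Ratio = 0.01538 / 0.6073 = 0.02532.

I_new/I_old ≈ 0.0253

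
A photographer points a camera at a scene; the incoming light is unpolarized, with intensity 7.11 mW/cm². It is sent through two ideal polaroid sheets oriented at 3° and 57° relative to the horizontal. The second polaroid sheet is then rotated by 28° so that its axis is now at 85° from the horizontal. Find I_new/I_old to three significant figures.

I_new/I_old ≈ 0.0561

Before rotation:
Unpolarized light through the first polarizer → I₁ = ½ I₀, now polarized at 3°.
I₂ = I₁ cos²(57° − 3°) = 0.5 I₀ · cos²(54°) = 0.1727 I₀.
After rotation:
Unpolarized light through the first polarizer → I₁ = ½ I₀, now polarized at 3°.
I₂ = I₁ cos²(85° − 3°) = 0.5 I₀ · cos²(82°) = 0.009685 I₀.
Ratio = 0.009685 / 0.1727 = 0.05606.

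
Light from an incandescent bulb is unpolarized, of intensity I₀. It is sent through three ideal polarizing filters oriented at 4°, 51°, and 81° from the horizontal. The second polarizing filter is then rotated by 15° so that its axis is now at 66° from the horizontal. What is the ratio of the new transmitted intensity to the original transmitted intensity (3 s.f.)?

Before rotation:
Unpolarized light through the first polarizer → I₁ = ½ I₀, now polarized at 4°.
I₂ = I₁ cos²(51° − 4°) = 0.5 I₀ · cos²(47°) = 0.2326 I₀.
I₃ = I₂ cos²(81° − 51°) = 0.2326 I₀ · cos²(30°) = 0.1744 I₀.
After rotation:
Unpolarized light through the first polarizer → I₁ = ½ I₀, now polarized at 4°.
I₂ = I₁ cos²(66° − 4°) = 0.5 I₀ · cos²(62°) = 0.1102 I₀.
I₃ = I₂ cos²(81° − 66°) = 0.1102 I₀ · cos²(15°) = 0.1028 I₀.
Ratio = 0.1028 / 0.1744 = 0.5895.

I_new/I_old ≈ 0.589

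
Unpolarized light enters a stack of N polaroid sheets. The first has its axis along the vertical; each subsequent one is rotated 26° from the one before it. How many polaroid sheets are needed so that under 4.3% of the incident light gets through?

N = 13

First polarizer halves the unpolarized light: factor 1/2.
Each further stage multiplies by cos²(26°) = 0.8078.
After N polarizers: T = 0.5·0.8078^(N−1). Require T < 0.043 ⇒ N−1 > ln(0.043/0.5)/ln(0.8078) = 11.50, so N−1 ≥ 12 and N = 13.
Check: N=13 gives T = 0.03862 < 0.043; N=12 gives T = 0.04781.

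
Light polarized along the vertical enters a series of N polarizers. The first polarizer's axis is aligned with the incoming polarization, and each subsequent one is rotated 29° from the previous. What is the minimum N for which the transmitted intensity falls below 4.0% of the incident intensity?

First polarizer is aligned with the polarization: full transmission.
Each further stage multiplies by cos²(29°) = 0.765.
After N polarizers: T = 0.765^(N−1). Require T < 0.040 ⇒ N−1 > ln(0.040)/ln(0.765) = 12.01, so N−1 ≥ 13 and N = 14.
Check: N=14 gives T = 0.03071 < 0.040; N=13 gives T = 0.04015.

N = 14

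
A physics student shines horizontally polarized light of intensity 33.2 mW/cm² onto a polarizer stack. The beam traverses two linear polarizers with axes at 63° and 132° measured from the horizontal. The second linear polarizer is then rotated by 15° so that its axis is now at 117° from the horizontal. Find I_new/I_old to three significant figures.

Before rotation:
By Malus's law, I₁ = I₀ cos²(63° − 0°) = I₀ cos²(63°) = 0.2061 I₀.
I₂ = I₁ cos²(132° − 63°) = 0.2061 I₀ · cos²(69°) = 0.02647 I₀.
After rotation:
I₁ = I₀ cos²(63° − 0°) = I₀ cos²(63°) = 0.2061 I₀.
I₂ = I₁ cos²(117° − 63°) = 0.2061 I₀ · cos²(54°) = 0.07121 I₀.
Ratio = 0.07121 / 0.02647 = 2.69.

I_new/I_old ≈ 2.69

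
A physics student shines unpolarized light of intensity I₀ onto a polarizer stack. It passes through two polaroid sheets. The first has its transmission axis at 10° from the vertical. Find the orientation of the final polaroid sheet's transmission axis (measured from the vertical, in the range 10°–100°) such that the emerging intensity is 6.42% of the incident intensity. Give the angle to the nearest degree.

θ ≈ 79°

Unpolarized light through the first polarizer → I₁ = ½ I₀, now polarized at 10°.
Need I₂/I₀ = 0.0642, so cos²(θ − 10°) = 0.0642 / 0.5 = 0.1284.
θ − 10° = arccos(√0.1284) = 69.0°, giving θ ≈ 10 + 69.0 = 79.0°.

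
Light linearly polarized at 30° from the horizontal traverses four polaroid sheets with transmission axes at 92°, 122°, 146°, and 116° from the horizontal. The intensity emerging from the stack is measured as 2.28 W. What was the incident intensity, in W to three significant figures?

I₁ = I₀ cos²(92° − 30°) = I₀ cos²(62°) = 0.2204 I₀.
I₂ = I₁ cos²(122° − 92°) = 0.2204 I₀ · cos²(30°) = 0.1653 I₀.
I₃ = I₂ cos²(146° − 122°) = 0.1653 I₀ · cos²(24°) = 0.138 I₀.
I₄ = I₃ cos²(116° − 146°) = 0.138 I₀ · cos²(30°) = 0.1035 I₀.
So 2.28 W = 0.1035 I₀, giving I₀ = 2.28/0.1035 = 22.04 W.

I₀ ≈ 22.0 W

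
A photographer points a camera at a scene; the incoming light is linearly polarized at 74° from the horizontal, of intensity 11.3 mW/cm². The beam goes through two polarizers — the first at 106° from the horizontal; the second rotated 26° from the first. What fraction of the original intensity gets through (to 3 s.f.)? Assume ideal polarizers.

I₁ = 11.3 mW/cm² · cos²(32°) = 8.127 mW/cm².
I₂ = I₁ · cos²(26°) = 8.127 · 0.8078 = 6.565 mW/cm².
Transmitted fraction = 0.581.

I/I₀ ≈ 0.581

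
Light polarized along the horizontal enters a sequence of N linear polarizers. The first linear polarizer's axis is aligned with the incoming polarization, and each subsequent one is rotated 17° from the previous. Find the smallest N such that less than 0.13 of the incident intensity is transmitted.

N = 24

First polarizer is aligned with the polarization: full transmission.
Each further stage multiplies by cos²(17°) = 0.9145.
After N polarizers: T = 0.9145^(N−1). Require T < 0.13 ⇒ N−1 > ln(0.13)/ln(0.9145) = 22.83, so N−1 ≥ 23 and N = 24.
Check: N=24 gives T = 0.1281 < 0.13; N=23 gives T = 0.14.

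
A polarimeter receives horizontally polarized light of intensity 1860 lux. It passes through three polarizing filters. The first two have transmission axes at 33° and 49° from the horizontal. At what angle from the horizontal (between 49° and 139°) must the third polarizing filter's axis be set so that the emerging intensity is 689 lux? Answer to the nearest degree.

I₁ = I₀ cos²(33° − 0°) = I₀ cos²(33°) = 0.7034 I₀.
I₂ = I₁ cos²(49° − 33°) = 0.7034 I₀ · cos²(16°) = 0.6499 I₀.
Target fraction: 689 / 1860 lux = 0.3704 of I₀.
Need I₃/I₀ = 0.3704, so cos²(θ − 49°) = 0.3704 / 0.6499 = 0.57.
θ − 49° = arccos(√0.57) = 41.0°, giving θ ≈ 49 + 41.0 = 90.0°.

θ ≈ 90°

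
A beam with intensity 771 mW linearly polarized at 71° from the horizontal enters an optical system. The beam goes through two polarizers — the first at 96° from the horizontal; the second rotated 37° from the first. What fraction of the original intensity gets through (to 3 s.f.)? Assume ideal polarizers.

I₁ = 771 mW · cos²(25°) = 633.3 mW.
I₂ = I₁ · cos²(37°) = 633.3 · 0.6378 = 403.9 mW.
Transmitted fraction = 0.5239.

I/I₀ ≈ 0.524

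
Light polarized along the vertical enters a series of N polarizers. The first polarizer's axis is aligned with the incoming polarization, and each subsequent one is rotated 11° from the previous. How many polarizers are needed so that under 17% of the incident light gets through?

N = 49

First polarizer is aligned with the polarization: full transmission.
Each further stage multiplies by cos²(11°) = 0.9636.
After N polarizers: T = 0.9636^(N−1). Require T < 0.17 ⇒ N−1 > ln(0.17)/ln(0.9636) = 47.78, so N−1 ≥ 48 and N = 49.
Check: N=49 gives T = 0.1686 < 0.17; N=48 gives T = 0.175.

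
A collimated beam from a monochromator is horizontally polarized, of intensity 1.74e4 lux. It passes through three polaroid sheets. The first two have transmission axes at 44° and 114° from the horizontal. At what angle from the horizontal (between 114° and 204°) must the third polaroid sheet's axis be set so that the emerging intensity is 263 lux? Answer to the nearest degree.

θ ≈ 174°

By Malus's law, I₁ = I₀ cos²(44° − 0°) = I₀ cos²(44°) = 0.5174 I₀.
I₂ = I₁ cos²(114° − 44°) = 0.5174 I₀ · cos²(70°) = 0.06053 I₀.
Target fraction: 263 / 1.74e4 lux = 0.01511 of I₀.
Need I₃/I₀ = 0.01511, so cos²(θ − 114°) = 0.01511 / 0.06053 = 0.2497.
θ − 114° = arccos(√0.2497) = 60.0°, giving θ ≈ 114 + 60.0 = 174.0°.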